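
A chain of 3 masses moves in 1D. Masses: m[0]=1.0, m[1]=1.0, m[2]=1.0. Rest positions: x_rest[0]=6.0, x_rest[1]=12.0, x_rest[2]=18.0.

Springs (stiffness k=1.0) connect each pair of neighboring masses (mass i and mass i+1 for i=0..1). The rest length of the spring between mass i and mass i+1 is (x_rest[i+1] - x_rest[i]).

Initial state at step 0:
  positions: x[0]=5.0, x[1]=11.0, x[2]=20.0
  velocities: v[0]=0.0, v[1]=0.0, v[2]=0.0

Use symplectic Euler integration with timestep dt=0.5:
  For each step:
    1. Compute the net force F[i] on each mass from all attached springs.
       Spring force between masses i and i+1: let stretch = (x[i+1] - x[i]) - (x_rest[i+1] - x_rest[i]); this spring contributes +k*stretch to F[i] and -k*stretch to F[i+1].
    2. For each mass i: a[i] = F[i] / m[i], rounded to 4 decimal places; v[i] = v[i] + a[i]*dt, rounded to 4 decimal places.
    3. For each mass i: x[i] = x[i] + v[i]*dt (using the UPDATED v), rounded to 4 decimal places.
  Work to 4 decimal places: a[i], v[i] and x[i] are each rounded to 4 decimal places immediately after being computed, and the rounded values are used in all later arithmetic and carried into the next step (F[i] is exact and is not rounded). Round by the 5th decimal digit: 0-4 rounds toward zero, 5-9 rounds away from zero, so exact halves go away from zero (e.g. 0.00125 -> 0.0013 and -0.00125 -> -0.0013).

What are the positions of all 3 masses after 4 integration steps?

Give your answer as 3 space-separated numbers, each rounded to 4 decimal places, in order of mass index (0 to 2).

Step 0: x=[5.0000 11.0000 20.0000] v=[0.0000 0.0000 0.0000]
Step 1: x=[5.0000 11.7500 19.2500] v=[0.0000 1.5000 -1.5000]
Step 2: x=[5.1875 12.6875 18.1250] v=[0.3750 1.8750 -2.2500]
Step 3: x=[5.7500 13.1094 17.1406] v=[1.1250 0.8438 -1.9688]
Step 4: x=[6.6524 12.6993 16.6484] v=[1.8047 -0.8203 -0.9844]

Answer: 6.6524 12.6993 16.6484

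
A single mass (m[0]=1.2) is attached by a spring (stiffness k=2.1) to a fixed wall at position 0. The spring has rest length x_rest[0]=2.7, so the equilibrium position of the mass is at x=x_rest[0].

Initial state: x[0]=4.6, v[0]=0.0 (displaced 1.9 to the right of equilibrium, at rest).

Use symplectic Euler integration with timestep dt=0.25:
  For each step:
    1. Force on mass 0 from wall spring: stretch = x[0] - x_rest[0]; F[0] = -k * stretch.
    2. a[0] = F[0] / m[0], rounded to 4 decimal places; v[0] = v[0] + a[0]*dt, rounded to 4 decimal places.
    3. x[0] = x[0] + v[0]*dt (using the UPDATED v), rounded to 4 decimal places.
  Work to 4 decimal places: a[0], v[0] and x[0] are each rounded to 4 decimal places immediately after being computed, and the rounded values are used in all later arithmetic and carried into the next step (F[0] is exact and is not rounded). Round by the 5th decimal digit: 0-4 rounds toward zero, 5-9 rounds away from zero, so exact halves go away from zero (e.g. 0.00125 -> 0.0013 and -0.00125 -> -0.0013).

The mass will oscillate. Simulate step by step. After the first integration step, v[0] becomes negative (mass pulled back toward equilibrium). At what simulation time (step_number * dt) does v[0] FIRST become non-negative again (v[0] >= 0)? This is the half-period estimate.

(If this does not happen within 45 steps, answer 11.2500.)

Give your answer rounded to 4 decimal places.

Answer: 2.5000

Derivation:
Step 0: x=[4.6000] v=[0.0000]
Step 1: x=[4.3922] v=[-0.8313]
Step 2: x=[3.9993] v=[-1.5717]
Step 3: x=[3.4643] v=[-2.1402]
Step 4: x=[2.8457] v=[-2.4746]
Step 5: x=[2.2111] v=[-2.5384]
Step 6: x=[1.6300] v=[-2.3245]
Step 7: x=[1.1659] v=[-1.8564]
Step 8: x=[0.8696] v=[-1.1852]
Step 9: x=[0.7735] v=[-0.3844]
Step 10: x=[0.8881] v=[0.4585]
First v>=0 after going negative at step 10, time=2.5000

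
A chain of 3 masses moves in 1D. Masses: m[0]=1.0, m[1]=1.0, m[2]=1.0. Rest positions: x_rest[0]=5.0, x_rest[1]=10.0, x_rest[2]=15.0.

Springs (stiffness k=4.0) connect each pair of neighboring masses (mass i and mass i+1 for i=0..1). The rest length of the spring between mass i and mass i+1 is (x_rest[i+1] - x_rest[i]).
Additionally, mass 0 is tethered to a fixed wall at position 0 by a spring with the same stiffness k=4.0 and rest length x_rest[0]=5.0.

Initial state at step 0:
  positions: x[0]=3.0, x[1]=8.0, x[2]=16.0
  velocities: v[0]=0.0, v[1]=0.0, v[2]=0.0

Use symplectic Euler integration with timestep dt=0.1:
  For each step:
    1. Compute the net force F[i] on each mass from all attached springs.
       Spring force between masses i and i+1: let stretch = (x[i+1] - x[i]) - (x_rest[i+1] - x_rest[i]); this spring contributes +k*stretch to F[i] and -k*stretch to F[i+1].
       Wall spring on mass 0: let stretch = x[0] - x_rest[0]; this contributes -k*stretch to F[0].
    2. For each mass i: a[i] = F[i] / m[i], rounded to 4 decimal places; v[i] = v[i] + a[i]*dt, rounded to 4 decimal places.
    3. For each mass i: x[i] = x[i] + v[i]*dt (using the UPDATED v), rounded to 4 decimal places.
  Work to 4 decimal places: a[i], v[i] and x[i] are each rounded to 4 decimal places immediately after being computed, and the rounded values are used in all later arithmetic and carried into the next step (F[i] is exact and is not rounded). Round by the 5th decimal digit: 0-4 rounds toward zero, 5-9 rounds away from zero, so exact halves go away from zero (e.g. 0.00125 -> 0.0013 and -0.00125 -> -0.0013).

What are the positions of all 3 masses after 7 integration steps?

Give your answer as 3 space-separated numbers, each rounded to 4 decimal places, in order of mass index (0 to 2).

Step 0: x=[3.0000 8.0000 16.0000] v=[0.0000 0.0000 0.0000]
Step 1: x=[3.0800 8.1200 15.8800] v=[0.8000 1.2000 -1.2000]
Step 2: x=[3.2384 8.3488 15.6496] v=[1.5840 2.2880 -2.3040]
Step 3: x=[3.4717 8.6652 15.3272] v=[2.3328 3.1642 -3.2243]
Step 4: x=[3.7739 9.0404 14.9383] v=[3.0215 3.7516 -3.8891]
Step 5: x=[4.1358 9.4408 14.5135] v=[3.6185 4.0042 -4.2483]
Step 6: x=[4.5444 9.8319 14.0858] v=[4.0862 3.9113 -4.2774]
Step 7: x=[4.9827 10.1817 13.6879] v=[4.3834 3.4979 -3.9790]

Answer: 4.9827 10.1817 13.6879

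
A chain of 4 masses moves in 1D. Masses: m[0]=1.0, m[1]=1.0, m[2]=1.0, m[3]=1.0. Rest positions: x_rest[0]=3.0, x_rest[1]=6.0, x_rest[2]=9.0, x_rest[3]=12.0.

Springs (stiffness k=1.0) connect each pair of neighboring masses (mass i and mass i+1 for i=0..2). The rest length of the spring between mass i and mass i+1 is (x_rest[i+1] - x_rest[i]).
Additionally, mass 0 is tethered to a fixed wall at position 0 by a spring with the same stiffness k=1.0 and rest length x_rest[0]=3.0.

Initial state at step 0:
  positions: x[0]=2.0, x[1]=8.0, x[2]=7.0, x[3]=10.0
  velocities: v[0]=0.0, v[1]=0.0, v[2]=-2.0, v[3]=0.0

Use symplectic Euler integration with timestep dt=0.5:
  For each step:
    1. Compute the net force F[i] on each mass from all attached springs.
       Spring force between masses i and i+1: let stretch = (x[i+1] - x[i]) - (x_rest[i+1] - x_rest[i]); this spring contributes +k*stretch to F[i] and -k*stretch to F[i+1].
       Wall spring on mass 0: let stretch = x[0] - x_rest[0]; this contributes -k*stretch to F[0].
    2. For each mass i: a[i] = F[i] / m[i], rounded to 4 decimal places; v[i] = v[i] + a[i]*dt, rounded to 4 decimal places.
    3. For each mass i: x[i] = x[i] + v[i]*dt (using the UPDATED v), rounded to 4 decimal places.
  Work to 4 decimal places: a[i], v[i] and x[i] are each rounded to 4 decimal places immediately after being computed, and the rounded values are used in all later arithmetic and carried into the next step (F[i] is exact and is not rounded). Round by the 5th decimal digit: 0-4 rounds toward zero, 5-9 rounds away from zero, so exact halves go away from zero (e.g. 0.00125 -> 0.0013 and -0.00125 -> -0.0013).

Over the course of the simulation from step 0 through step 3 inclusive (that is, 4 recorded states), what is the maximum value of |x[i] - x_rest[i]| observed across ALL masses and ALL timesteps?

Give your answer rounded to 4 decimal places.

Step 0: x=[2.0000 8.0000 7.0000 10.0000] v=[0.0000 0.0000 -2.0000 0.0000]
Step 1: x=[3.0000 6.2500 7.0000 10.0000] v=[2.0000 -3.5000 0.0000 0.0000]
Step 2: x=[4.0625 3.8750 7.5625 10.0000] v=[2.1250 -4.7500 1.1250 0.0000]
Step 3: x=[4.0625 2.4688 7.8125 10.1407] v=[0.0000 -2.8125 0.5000 0.2813]
Max displacement = 3.5312

Answer: 3.5312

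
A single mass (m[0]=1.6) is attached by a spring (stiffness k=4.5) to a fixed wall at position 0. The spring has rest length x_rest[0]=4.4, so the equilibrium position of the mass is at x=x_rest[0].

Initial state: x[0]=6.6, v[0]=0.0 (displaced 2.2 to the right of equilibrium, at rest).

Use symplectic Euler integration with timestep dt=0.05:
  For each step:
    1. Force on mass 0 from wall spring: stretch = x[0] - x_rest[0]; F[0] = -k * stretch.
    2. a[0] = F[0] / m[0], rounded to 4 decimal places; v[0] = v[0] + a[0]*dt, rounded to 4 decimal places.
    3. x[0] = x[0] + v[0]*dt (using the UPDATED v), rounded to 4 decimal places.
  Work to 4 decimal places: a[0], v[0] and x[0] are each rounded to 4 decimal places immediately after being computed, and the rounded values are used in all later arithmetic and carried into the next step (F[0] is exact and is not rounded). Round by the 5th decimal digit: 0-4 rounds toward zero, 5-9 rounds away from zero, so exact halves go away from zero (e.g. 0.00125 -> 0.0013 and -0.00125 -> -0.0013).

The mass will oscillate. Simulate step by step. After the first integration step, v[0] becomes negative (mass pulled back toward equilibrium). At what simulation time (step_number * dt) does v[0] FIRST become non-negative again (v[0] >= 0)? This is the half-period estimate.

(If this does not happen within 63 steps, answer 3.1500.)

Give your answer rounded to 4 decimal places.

Step 0: x=[6.6000] v=[0.0000]
Step 1: x=[6.5845] v=[-0.3094]
Step 2: x=[6.5537] v=[-0.6166]
Step 3: x=[6.5077] v=[-0.9195]
Step 4: x=[6.4469] v=[-1.2159]
Step 5: x=[6.3717] v=[-1.5037]
Step 6: x=[6.2827] v=[-1.7810]
Step 7: x=[6.1804] v=[-2.0458]
Step 8: x=[6.0656] v=[-2.2962]
Step 9: x=[5.9391] v=[-2.5304]
Step 10: x=[5.8018] v=[-2.7468]
Step 11: x=[5.6546] v=[-2.9439]
Step 12: x=[5.4986] v=[-3.1203]
Step 13: x=[5.3349] v=[-3.2748]
Step 14: x=[5.1646] v=[-3.4063]
Step 15: x=[4.9889] v=[-3.5138]
Step 16: x=[4.8091] v=[-3.5966]
Step 17: x=[4.6264] v=[-3.6541]
Step 18: x=[4.4421] v=[-3.6859]
Step 19: x=[4.2575] v=[-3.6918]
Step 20: x=[4.0739] v=[-3.6718]
Step 21: x=[3.8926] v=[-3.6259]
Step 22: x=[3.7149] v=[-3.5545]
Step 23: x=[3.5420] v=[-3.4582]
Step 24: x=[3.3751] v=[-3.3375]
Step 25: x=[3.2154] v=[-3.1934]
Step 26: x=[3.0641] v=[-3.0268]
Step 27: x=[2.9222] v=[-2.8389]
Step 28: x=[2.7906] v=[-2.6311]
Step 29: x=[2.6704] v=[-2.4048]
Step 30: x=[2.5623] v=[-2.1616]
Step 31: x=[2.4671] v=[-1.9032]
Step 32: x=[2.3855] v=[-1.6314]
Step 33: x=[2.3181] v=[-1.3481]
Step 34: x=[2.2653] v=[-1.0553]
Step 35: x=[2.2275] v=[-0.7551]
Step 36: x=[2.2050] v=[-0.4496]
Step 37: x=[2.1980] v=[-0.1409]
Step 38: x=[2.2064] v=[0.1688]
First v>=0 after going negative at step 38, time=1.9000

Answer: 1.9000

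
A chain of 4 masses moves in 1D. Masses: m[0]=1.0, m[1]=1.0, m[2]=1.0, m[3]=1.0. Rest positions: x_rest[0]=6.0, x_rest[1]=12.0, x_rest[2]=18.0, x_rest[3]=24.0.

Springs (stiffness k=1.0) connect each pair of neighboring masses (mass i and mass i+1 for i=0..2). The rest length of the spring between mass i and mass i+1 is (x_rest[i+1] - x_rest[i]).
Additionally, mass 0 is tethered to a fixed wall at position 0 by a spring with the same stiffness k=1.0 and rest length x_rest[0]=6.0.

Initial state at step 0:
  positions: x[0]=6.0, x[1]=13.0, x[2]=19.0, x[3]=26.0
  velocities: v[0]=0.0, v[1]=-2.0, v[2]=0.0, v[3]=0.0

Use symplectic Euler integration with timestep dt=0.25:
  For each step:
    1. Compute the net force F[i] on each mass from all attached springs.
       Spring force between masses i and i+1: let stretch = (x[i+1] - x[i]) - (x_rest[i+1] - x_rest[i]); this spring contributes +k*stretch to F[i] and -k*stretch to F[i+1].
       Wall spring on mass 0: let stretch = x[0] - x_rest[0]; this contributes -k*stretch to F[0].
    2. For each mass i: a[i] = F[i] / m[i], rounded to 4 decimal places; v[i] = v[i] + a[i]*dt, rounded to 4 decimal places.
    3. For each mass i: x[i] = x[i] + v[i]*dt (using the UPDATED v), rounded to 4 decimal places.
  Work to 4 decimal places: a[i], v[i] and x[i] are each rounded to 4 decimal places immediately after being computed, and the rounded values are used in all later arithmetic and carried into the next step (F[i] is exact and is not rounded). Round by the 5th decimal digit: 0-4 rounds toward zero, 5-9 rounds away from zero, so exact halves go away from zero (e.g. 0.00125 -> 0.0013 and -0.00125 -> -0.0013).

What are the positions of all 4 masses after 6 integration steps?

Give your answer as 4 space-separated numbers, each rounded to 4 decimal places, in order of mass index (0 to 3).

Step 0: x=[6.0000 13.0000 19.0000 26.0000] v=[0.0000 -2.0000 0.0000 0.0000]
Step 1: x=[6.0625 12.4375 19.0625 25.9375] v=[0.2500 -2.2500 0.2500 -0.2500]
Step 2: x=[6.1445 11.8906 19.1406 25.8203] v=[0.3281 -2.1875 0.3125 -0.4688]
Step 3: x=[6.2016 11.4377 19.1831 25.6606] v=[0.2285 -1.8115 0.1699 -0.6387]
Step 4: x=[6.1984 11.1417 19.1463 25.4711] v=[-0.0129 -1.1842 -0.1471 -0.7581]
Step 5: x=[6.1167 11.0370 19.0045 25.2613] v=[-0.3267 -0.4189 -0.5671 -0.8393]
Step 6: x=[5.9603 11.1227 18.7558 25.0354] v=[-0.6258 0.3429 -0.9948 -0.9035]

Answer: 5.9603 11.1227 18.7558 25.0354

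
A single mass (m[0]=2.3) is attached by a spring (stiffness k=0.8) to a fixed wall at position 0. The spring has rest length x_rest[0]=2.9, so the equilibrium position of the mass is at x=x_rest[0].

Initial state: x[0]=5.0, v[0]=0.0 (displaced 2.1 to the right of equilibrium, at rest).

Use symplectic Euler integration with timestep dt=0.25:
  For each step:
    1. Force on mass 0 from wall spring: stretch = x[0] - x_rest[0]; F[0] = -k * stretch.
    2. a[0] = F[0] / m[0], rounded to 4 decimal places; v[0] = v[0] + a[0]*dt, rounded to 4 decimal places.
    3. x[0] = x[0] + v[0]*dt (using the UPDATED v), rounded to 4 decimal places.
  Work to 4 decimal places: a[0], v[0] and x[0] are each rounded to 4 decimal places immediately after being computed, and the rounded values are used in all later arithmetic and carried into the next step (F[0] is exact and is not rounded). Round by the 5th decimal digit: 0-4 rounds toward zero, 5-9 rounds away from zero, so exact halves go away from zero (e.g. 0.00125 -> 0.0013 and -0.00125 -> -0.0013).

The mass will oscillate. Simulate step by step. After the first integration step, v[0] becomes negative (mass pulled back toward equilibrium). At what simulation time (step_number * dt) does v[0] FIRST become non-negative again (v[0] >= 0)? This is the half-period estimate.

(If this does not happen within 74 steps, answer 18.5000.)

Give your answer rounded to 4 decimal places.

Step 0: x=[5.0000] v=[0.0000]
Step 1: x=[4.9544] v=[-0.1826]
Step 2: x=[4.8641] v=[-0.3613]
Step 3: x=[4.7311] v=[-0.5321]
Step 4: x=[4.5583] v=[-0.6913]
Step 5: x=[4.3494] v=[-0.8355]
Step 6: x=[4.1090] v=[-0.9615]
Step 7: x=[3.8424] v=[-1.0666]
Step 8: x=[3.5553] v=[-1.1486]
Step 9: x=[3.2539] v=[-1.2056]
Step 10: x=[2.9448] v=[-1.2364]
Step 11: x=[2.6347] v=[-1.2403]
Step 12: x=[2.3304] v=[-1.2172]
Step 13: x=[2.0385] v=[-1.1677]
Step 14: x=[1.7653] v=[-1.0928]
Step 15: x=[1.5168] v=[-0.9941]
Step 16: x=[1.2984] v=[-0.8738]
Step 17: x=[1.1148] v=[-0.7345]
Step 18: x=[0.9700] v=[-0.5793]
Step 19: x=[0.8671] v=[-0.4115]
Step 20: x=[0.8084] v=[-0.2347]
Step 21: x=[0.7952] v=[-0.0528]
Step 22: x=[0.8278] v=[0.1302]
First v>=0 after going negative at step 22, time=5.5000

Answer: 5.5000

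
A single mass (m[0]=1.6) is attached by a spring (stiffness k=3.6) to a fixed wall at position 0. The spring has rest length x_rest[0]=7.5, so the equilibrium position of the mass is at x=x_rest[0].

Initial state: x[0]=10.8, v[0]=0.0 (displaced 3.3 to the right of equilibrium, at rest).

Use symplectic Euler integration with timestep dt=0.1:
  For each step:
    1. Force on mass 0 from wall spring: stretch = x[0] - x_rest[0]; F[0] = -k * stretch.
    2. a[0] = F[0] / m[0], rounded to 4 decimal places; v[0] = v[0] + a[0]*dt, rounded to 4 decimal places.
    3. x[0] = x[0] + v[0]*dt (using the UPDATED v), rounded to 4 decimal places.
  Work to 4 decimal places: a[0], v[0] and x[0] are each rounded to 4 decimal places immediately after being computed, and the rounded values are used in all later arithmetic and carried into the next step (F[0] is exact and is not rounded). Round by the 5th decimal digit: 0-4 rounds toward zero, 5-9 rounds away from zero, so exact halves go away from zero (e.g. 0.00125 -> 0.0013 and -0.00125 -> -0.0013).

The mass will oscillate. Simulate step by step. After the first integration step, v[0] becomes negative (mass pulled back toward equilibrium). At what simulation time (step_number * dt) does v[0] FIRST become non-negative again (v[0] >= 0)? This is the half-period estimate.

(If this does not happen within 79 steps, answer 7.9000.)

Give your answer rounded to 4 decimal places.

Answer: 2.1000

Derivation:
Step 0: x=[10.8000] v=[0.0000]
Step 1: x=[10.7258] v=[-0.7425]
Step 2: x=[10.5790] v=[-1.4683]
Step 3: x=[10.3629] v=[-2.1611]
Step 4: x=[10.0824] v=[-2.8053]
Step 5: x=[9.7438] v=[-3.3863]
Step 6: x=[9.3547] v=[-3.8912]
Step 7: x=[8.9239] v=[-4.3085]
Step 8: x=[8.4610] v=[-4.6289]
Step 9: x=[7.9765] v=[-4.8451]
Step 10: x=[7.4813] v=[-4.9523]
Step 11: x=[6.9865] v=[-4.9481]
Step 12: x=[6.5032] v=[-4.8326]
Step 13: x=[6.0424] v=[-4.6083]
Step 14: x=[5.6144] v=[-4.2803]
Step 15: x=[5.2288] v=[-3.8560]
Step 16: x=[4.8943] v=[-3.3450]
Step 17: x=[4.6184] v=[-2.7587]
Step 18: x=[4.4074] v=[-2.1103]
Step 19: x=[4.2660] v=[-1.4145]
Step 20: x=[4.1973] v=[-0.6869]
Step 21: x=[4.2029] v=[0.0562]
First v>=0 after going negative at step 21, time=2.1000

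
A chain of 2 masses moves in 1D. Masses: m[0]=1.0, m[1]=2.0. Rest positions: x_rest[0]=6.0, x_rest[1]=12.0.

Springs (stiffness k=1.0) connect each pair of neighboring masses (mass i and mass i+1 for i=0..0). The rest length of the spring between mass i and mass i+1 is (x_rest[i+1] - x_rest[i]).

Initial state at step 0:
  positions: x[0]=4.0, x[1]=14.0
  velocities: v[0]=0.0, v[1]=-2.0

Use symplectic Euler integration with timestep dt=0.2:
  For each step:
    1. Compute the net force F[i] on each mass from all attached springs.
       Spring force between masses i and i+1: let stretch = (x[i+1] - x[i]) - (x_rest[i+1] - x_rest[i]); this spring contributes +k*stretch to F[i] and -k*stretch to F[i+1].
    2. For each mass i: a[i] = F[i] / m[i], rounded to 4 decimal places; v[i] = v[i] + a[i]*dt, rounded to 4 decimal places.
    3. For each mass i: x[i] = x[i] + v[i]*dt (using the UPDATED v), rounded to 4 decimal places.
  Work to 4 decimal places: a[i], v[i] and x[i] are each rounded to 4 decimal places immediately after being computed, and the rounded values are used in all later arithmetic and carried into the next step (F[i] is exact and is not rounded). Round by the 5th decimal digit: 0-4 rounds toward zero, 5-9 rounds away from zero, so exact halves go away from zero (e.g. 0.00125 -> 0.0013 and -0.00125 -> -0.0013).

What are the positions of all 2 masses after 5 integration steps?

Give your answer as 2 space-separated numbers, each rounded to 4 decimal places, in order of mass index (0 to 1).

Answer: 5.7795 11.1102

Derivation:
Step 0: x=[4.0000 14.0000] v=[0.0000 -2.0000]
Step 1: x=[4.1600 13.5200] v=[0.8000 -2.4000]
Step 2: x=[4.4544 12.9728] v=[1.4720 -2.7360]
Step 3: x=[4.8495 12.3752] v=[1.9757 -2.9878]
Step 4: x=[5.3057 11.7471] v=[2.2808 -3.1404]
Step 5: x=[5.7795 11.1102] v=[2.3691 -3.1845]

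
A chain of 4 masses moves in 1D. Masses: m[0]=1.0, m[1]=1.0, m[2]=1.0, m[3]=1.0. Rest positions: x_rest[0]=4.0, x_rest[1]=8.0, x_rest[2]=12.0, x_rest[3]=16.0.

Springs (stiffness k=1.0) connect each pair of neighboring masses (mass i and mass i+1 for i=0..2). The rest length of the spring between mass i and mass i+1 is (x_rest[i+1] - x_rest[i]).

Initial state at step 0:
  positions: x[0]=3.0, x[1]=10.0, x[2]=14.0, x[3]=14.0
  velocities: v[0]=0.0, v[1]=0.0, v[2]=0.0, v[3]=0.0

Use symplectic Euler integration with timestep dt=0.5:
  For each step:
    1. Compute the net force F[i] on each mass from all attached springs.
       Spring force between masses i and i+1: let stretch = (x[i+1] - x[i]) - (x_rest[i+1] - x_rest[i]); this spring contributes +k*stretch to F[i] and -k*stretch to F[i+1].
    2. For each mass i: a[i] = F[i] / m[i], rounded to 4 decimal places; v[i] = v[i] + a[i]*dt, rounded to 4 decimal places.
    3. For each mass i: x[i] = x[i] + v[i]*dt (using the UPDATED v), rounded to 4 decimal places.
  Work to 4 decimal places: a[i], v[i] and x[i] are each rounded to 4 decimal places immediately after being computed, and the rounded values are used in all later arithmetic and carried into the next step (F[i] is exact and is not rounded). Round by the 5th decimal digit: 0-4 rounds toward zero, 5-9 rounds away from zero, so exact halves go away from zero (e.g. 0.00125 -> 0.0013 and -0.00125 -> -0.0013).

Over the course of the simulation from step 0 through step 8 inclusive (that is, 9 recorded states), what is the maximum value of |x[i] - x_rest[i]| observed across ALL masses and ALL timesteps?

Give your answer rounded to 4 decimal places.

Step 0: x=[3.0000 10.0000 14.0000 14.0000] v=[0.0000 0.0000 0.0000 0.0000]
Step 1: x=[3.7500 9.2500 13.0000 15.0000] v=[1.5000 -1.5000 -2.0000 2.0000]
Step 2: x=[4.8750 8.0625 11.5625 16.5000] v=[2.2500 -2.3750 -2.8750 3.0000]
Step 3: x=[5.7969 6.9531 10.4844 17.7657] v=[1.8438 -2.2188 -2.1563 2.5313]
Step 4: x=[6.0079 6.4375 10.3438 18.2111] v=[0.4219 -1.0313 -0.2813 0.8907]
Step 5: x=[5.3263 6.7911 11.1934 17.6896] v=[-1.3633 0.7071 1.6992 -1.0430]
Step 6: x=[4.0109 7.8791 12.5665 16.5441] v=[-2.6309 2.1759 2.7462 -2.2911]
Step 7: x=[2.6625 9.1719 13.7622 15.4042] v=[-2.6968 2.5855 2.3913 -2.2799]
Step 8: x=[1.9415 9.9849 14.2208 14.8538] v=[-1.4421 1.6260 0.9172 -1.1009]
Max displacement = 2.2208

Answer: 2.2208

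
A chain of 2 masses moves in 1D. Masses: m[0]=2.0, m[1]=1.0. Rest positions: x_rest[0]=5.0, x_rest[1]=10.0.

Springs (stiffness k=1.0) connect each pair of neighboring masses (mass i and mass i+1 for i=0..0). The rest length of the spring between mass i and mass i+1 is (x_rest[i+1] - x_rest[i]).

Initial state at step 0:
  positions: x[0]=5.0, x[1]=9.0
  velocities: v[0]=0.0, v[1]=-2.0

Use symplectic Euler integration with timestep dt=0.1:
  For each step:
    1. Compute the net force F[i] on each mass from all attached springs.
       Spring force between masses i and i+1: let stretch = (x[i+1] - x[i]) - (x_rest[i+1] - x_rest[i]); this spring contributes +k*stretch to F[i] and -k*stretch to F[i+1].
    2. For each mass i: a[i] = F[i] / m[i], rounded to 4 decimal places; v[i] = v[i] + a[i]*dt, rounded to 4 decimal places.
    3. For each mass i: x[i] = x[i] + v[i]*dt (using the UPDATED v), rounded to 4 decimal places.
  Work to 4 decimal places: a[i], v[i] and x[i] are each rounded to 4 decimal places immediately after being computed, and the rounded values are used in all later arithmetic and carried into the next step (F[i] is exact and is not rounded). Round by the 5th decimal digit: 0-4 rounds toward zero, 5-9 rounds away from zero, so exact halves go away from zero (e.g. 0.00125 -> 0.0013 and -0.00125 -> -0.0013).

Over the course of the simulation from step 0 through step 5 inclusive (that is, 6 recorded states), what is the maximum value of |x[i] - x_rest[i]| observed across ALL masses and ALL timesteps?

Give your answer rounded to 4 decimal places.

Answer: 1.8157

Derivation:
Step 0: x=[5.0000 9.0000] v=[0.0000 -2.0000]
Step 1: x=[4.9950 8.8100] v=[-0.0500 -1.9000]
Step 2: x=[4.9841 8.6319] v=[-0.1093 -1.7815]
Step 3: x=[4.9664 8.4673] v=[-0.1769 -1.6463]
Step 4: x=[4.9412 8.3177] v=[-0.2519 -1.4964]
Step 5: x=[4.9079 8.1843] v=[-0.3331 -1.3341]
Max displacement = 1.8157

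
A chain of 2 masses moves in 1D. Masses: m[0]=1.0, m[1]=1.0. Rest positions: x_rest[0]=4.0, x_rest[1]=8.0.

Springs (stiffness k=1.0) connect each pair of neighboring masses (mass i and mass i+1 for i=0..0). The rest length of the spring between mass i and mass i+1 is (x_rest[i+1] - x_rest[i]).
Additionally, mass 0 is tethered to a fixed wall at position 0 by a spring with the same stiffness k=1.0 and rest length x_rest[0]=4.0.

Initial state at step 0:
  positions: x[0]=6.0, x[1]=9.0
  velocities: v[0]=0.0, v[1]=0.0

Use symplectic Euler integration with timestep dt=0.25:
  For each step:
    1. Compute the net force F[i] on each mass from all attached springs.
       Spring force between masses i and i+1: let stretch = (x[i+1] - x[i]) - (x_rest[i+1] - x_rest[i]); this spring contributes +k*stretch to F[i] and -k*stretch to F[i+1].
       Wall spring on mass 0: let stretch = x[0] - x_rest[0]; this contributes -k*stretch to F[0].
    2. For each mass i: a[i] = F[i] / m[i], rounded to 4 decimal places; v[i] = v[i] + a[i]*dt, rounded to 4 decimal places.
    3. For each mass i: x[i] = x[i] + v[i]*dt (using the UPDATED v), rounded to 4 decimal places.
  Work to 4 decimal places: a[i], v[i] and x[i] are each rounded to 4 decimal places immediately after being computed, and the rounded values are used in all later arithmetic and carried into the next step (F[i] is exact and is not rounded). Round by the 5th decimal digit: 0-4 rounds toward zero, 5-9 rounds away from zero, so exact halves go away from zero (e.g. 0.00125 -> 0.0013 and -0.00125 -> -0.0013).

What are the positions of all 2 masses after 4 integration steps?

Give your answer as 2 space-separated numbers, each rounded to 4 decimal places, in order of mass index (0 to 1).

Step 0: x=[6.0000 9.0000] v=[0.0000 0.0000]
Step 1: x=[5.8125 9.0625] v=[-0.7500 0.2500]
Step 2: x=[5.4649 9.1719] v=[-1.3906 0.4375]
Step 3: x=[5.0074 9.2996] v=[-1.8301 0.5108]
Step 4: x=[4.5052 9.4091] v=[-2.0089 0.4378]

Answer: 4.5052 9.4091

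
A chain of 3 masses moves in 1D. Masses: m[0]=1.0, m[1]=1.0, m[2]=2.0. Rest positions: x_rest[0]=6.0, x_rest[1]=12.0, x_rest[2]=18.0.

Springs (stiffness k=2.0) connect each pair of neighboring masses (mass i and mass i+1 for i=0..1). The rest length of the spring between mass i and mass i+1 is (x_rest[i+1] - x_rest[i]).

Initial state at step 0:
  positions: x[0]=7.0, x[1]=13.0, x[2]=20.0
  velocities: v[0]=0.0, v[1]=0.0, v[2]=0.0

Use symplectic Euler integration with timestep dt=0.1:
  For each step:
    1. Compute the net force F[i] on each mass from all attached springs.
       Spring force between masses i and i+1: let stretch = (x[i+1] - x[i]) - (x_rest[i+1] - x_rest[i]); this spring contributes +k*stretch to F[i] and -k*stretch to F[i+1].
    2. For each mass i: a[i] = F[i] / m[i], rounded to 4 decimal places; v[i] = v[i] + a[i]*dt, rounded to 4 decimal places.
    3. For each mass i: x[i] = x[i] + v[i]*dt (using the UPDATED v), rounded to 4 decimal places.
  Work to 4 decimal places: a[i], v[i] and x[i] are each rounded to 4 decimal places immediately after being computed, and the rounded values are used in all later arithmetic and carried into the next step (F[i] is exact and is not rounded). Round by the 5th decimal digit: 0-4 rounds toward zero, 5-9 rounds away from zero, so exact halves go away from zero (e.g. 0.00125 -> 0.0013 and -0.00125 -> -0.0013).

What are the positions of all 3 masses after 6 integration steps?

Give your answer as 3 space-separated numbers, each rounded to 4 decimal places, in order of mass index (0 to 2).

Step 0: x=[7.0000 13.0000 20.0000] v=[0.0000 0.0000 0.0000]
Step 1: x=[7.0000 13.0200 19.9900] v=[0.0000 0.2000 -0.1000]
Step 2: x=[7.0004 13.0590 19.9703] v=[0.0040 0.3900 -0.1970]
Step 3: x=[7.0020 13.1151 19.9415] v=[0.0157 0.5605 -0.2881]
Step 4: x=[7.0058 13.1854 19.9044] v=[0.0383 0.7032 -0.3707]
Step 5: x=[7.0132 13.2665 19.8601] v=[0.0742 0.8111 -0.4426]
Step 6: x=[7.0257 13.3544 19.8099] v=[0.1249 0.8792 -0.5020]

Answer: 7.0257 13.3544 19.8099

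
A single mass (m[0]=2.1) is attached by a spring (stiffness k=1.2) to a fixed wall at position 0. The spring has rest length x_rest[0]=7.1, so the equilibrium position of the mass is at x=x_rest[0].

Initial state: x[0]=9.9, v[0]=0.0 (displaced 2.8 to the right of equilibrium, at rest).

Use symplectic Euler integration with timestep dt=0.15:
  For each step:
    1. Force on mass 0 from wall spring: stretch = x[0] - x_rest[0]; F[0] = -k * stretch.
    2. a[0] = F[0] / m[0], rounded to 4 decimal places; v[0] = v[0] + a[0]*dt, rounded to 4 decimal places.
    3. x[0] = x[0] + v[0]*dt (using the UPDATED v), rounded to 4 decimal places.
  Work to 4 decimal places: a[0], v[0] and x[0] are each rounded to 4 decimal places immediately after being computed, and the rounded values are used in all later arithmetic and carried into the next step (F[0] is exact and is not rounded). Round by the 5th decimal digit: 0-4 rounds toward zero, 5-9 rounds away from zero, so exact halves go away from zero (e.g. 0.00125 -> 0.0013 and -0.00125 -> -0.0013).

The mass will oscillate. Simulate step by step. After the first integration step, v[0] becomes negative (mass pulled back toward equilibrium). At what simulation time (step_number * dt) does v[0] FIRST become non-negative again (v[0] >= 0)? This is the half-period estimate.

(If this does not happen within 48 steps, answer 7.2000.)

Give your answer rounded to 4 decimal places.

Step 0: x=[9.9000] v=[0.0000]
Step 1: x=[9.8640] v=[-0.2400]
Step 2: x=[9.7925] v=[-0.4769]
Step 3: x=[9.6863] v=[-0.7077]
Step 4: x=[9.5469] v=[-0.9294]
Step 5: x=[9.3760] v=[-1.1391]
Step 6: x=[9.1759] v=[-1.3342]
Step 7: x=[8.9491] v=[-1.5121]
Step 8: x=[8.6985] v=[-1.6706]
Step 9: x=[8.4274] v=[-1.8076]
Step 10: x=[8.1392] v=[-1.9214]
Step 11: x=[7.8376] v=[-2.0105]
Step 12: x=[7.5265] v=[-2.0737]
Step 13: x=[7.2100] v=[-2.1103]
Step 14: x=[6.8920] v=[-2.1197]
Step 15: x=[6.5767] v=[-2.1019]
Step 16: x=[6.2681] v=[-2.0571]
Step 17: x=[5.9702] v=[-1.9858]
Step 18: x=[5.6869] v=[-1.8890]
Step 19: x=[5.4217] v=[-1.7679]
Step 20: x=[5.1781] v=[-1.6241]
Step 21: x=[4.9592] v=[-1.4594]
Step 22: x=[4.7678] v=[-1.2759]
Step 23: x=[4.6064] v=[-1.0760]
Step 24: x=[4.4771] v=[-0.8623]
Step 25: x=[4.3815] v=[-0.6375]
Step 26: x=[4.3208] v=[-0.4045]
Step 27: x=[4.2959] v=[-0.1663]
Step 28: x=[4.3070] v=[0.0740]
First v>=0 after going negative at step 28, time=4.2000

Answer: 4.2000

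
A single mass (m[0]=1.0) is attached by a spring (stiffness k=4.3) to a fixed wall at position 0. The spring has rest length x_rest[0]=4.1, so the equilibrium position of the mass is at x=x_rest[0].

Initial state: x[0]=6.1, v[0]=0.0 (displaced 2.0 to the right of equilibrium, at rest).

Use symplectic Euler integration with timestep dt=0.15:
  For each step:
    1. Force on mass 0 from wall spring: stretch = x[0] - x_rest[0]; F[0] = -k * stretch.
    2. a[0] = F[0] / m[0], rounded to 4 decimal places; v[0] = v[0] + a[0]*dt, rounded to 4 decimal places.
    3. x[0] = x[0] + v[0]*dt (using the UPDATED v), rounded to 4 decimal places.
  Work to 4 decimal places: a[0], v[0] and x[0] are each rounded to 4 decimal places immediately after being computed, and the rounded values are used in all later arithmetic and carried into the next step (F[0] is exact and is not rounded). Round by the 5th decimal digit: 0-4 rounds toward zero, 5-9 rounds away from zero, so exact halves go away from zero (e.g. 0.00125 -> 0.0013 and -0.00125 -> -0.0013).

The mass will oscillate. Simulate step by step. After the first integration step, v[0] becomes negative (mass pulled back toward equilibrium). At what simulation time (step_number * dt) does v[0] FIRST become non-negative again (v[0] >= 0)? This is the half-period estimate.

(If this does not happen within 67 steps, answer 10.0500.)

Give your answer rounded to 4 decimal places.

Answer: 1.6500

Derivation:
Step 0: x=[6.1000] v=[0.0000]
Step 1: x=[5.9065] v=[-1.2900]
Step 2: x=[5.5382] v=[-2.4552]
Step 3: x=[5.0308] v=[-3.3828]
Step 4: x=[4.4333] v=[-3.9832]
Step 5: x=[3.8036] v=[-4.1982]
Step 6: x=[3.2026] v=[-4.0070]
Step 7: x=[2.6884] v=[-3.4282]
Step 8: x=[2.3107] v=[-2.5177]
Step 9: x=[2.1062] v=[-1.3636]
Step 10: x=[2.0946] v=[-0.0776]
Step 11: x=[2.2770] v=[1.2159]
First v>=0 after going negative at step 11, time=1.6500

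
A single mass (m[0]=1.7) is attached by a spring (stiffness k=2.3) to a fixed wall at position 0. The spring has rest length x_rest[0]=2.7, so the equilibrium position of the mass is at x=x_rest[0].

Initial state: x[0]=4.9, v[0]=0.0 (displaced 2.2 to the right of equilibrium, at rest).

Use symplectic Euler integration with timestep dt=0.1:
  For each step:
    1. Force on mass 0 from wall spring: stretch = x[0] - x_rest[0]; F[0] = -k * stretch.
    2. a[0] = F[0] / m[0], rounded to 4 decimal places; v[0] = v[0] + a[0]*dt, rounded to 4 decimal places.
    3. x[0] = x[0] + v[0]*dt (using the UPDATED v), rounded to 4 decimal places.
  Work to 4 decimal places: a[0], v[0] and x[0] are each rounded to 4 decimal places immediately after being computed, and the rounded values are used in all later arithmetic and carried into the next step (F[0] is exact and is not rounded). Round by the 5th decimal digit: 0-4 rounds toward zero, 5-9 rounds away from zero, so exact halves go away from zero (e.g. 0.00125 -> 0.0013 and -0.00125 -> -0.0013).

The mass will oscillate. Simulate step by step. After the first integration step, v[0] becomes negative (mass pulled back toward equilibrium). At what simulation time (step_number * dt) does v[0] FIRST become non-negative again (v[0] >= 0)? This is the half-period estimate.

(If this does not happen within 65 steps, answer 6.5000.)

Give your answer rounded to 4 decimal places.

Step 0: x=[4.9000] v=[0.0000]
Step 1: x=[4.8702] v=[-0.2977]
Step 2: x=[4.8111] v=[-0.5913]
Step 3: x=[4.7234] v=[-0.8769]
Step 4: x=[4.6083] v=[-1.1507]
Step 5: x=[4.4674] v=[-1.4089]
Step 6: x=[4.3026] v=[-1.6480]
Step 7: x=[4.1161] v=[-1.8648]
Step 8: x=[3.9105] v=[-2.0564]
Step 9: x=[3.6885] v=[-2.2202]
Step 10: x=[3.4531] v=[-2.3539]
Step 11: x=[3.2075] v=[-2.4558]
Step 12: x=[2.9551] v=[-2.5245]
Step 13: x=[2.6992] v=[-2.5590]
Step 14: x=[2.4433] v=[-2.5589]
Step 15: x=[2.1909] v=[-2.5242]
Step 16: x=[1.9454] v=[-2.4553]
Step 17: x=[1.7101] v=[-2.3532]
Step 18: x=[1.4882] v=[-2.2193]
Step 19: x=[1.2827] v=[-2.0554]
Step 20: x=[1.0963] v=[-1.8637]
Step 21: x=[0.9316] v=[-1.6467]
Step 22: x=[0.7909] v=[-1.4075]
Step 23: x=[0.6760] v=[-1.1492]
Step 24: x=[0.5885] v=[-0.8754]
Step 25: x=[0.5295] v=[-0.5897]
Step 26: x=[0.4999] v=[-0.2960]
Step 27: x=[0.5001] v=[0.0017]
First v>=0 after going negative at step 27, time=2.7000

Answer: 2.7000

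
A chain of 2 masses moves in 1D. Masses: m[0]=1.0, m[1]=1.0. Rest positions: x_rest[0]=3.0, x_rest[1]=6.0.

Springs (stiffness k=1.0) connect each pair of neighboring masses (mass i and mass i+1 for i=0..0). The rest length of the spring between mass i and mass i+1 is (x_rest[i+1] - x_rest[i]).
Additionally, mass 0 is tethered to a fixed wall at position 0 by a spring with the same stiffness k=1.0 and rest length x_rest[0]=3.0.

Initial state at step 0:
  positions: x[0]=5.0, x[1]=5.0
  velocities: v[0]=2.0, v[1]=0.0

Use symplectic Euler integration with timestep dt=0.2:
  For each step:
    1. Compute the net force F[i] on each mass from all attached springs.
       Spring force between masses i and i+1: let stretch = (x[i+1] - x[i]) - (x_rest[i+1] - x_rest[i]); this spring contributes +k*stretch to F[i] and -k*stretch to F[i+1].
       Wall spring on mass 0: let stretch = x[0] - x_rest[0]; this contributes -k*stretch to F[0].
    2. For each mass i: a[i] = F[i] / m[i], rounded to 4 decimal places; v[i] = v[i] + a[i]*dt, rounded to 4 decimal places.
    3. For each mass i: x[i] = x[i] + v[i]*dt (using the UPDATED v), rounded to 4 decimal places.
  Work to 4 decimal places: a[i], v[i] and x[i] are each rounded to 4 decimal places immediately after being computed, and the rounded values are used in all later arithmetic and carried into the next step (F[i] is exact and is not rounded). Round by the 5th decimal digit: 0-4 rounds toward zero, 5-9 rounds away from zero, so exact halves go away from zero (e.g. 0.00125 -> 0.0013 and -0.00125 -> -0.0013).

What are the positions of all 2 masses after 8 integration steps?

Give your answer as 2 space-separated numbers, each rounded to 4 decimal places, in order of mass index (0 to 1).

Answer: 2.4848 8.1104

Derivation:
Step 0: x=[5.0000 5.0000] v=[2.0000 0.0000]
Step 1: x=[5.2000 5.1200] v=[1.0000 0.6000]
Step 2: x=[5.1888 5.3632] v=[-0.0560 1.2160]
Step 3: x=[4.9770 5.7194] v=[-1.0589 1.7811]
Step 4: x=[4.5958 6.1659] v=[-1.9058 2.2326]
Step 5: x=[4.0936 6.6696] v=[-2.5109 2.5186]
Step 6: x=[3.5307 7.1903] v=[-2.8144 2.6034]
Step 7: x=[2.9730 7.6846] v=[-2.7886 2.4715]
Step 8: x=[2.4848 8.1104] v=[-2.4409 2.1292]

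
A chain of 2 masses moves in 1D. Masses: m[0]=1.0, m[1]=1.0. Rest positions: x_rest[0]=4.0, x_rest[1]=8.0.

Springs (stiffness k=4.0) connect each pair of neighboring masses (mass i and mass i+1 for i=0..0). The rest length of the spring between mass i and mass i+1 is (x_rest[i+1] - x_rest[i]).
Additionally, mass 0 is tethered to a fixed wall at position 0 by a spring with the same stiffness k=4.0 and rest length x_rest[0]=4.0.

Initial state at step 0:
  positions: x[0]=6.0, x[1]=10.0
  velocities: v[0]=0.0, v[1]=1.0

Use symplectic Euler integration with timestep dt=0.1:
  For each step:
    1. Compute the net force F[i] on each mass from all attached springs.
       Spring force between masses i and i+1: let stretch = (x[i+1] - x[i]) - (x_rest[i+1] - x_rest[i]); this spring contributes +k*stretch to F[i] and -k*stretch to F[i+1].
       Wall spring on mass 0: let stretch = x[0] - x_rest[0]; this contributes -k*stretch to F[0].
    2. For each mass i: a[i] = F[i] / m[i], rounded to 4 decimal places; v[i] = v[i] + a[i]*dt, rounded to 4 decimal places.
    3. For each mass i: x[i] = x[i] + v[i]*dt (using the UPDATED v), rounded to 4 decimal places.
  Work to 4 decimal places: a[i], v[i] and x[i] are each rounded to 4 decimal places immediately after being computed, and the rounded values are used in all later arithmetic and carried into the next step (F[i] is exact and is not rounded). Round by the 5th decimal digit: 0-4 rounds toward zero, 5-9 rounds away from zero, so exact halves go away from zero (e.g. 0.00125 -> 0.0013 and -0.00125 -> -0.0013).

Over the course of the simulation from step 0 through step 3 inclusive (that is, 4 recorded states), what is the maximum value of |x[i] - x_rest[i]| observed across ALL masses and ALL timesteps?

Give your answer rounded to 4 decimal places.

Step 0: x=[6.0000 10.0000] v=[0.0000 1.0000]
Step 1: x=[5.9200 10.1000] v=[-0.8000 1.0000]
Step 2: x=[5.7704 10.1928] v=[-1.4960 0.9280]
Step 3: x=[5.5669 10.2687] v=[-2.0352 0.7590]
Max displacement = 2.2687

Answer: 2.2687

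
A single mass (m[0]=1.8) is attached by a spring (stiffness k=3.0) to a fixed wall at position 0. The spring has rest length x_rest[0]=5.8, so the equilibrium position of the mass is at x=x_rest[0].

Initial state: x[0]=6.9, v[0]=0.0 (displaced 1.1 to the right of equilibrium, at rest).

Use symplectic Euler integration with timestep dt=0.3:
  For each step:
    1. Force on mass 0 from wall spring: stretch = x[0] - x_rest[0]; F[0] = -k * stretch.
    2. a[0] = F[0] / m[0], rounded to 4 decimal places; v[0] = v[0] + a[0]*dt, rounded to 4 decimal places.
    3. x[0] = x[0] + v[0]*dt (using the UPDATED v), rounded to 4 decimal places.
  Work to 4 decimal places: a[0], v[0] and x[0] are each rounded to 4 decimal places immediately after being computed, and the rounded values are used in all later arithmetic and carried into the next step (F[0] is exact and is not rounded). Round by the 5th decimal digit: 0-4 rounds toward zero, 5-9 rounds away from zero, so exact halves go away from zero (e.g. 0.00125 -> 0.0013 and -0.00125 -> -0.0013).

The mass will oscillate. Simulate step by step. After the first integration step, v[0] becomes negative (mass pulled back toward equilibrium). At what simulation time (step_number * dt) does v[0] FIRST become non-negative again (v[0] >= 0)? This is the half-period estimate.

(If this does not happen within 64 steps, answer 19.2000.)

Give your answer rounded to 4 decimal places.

Step 0: x=[6.9000] v=[0.0000]
Step 1: x=[6.7350] v=[-0.5500]
Step 2: x=[6.4298] v=[-1.0175]
Step 3: x=[6.0301] v=[-1.3324]
Step 4: x=[5.5959] v=[-1.4475]
Step 5: x=[5.1923] v=[-1.3454]
Step 6: x=[4.8798] v=[-1.0416]
Step 7: x=[4.7054] v=[-0.5815]
Step 8: x=[4.6951] v=[-0.0342]
Step 9: x=[4.8506] v=[0.5183]
First v>=0 after going negative at step 9, time=2.7000

Answer: 2.7000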